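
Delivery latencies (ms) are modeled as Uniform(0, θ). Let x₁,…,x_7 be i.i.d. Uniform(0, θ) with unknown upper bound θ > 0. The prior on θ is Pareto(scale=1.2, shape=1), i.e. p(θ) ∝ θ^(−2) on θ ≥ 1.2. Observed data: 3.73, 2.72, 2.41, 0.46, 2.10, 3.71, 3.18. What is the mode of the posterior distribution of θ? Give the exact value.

The Uniform(0, θ) likelihood is θ^(−n) for θ ≥ max(xᵢ), zero otherwise. Here max(xᵢ) = 3.73.
Posterior ∝ θ^(−2) · θ^(−7) = θ^(−9) on θ ≥ max(1.2, 3.73) = 3.73.
This density is strictly decreasing in θ, so the posterior mode lies at the lower boundary of the support.

θ̂_MAP = 3.73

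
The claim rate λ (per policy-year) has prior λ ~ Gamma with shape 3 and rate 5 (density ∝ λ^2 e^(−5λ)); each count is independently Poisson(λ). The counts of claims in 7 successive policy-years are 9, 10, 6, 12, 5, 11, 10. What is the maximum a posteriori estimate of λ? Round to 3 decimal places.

Σxᵢ = 9+10+6+12+5+11+10 = 63, with n = 7.
Posterior ∝ λ^2e^(−5λ) · λ^63e^(−7λ) = λ^65e^(−12λ), i.e. Gamma(shape=66, rate=12).
The mode of a Gamma(a, b) with a ≥ 1 (shape–rate) is (a−1)/b = 65/12 ≈ 5.417.

λ̂_MAP = 5.417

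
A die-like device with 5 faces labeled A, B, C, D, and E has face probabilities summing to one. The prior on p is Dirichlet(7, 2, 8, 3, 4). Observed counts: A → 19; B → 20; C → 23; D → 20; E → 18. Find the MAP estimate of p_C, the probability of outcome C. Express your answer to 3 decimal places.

MAP estimate of p_C = 0.252

The posterior is Dirichlet(αᵢ + nᵢ) = Dirichlet(26, 22, 31, 23, 22).
For a Dirichlet(a₁,…,a_K) with all aᵢ > 1, the mode has j-th component (aⱼ − 1)/(Σaᵢ − K).
Here Σaᵢ = 124 and K = 5, so p_C = (31 − 1)/(124 − 5) = 30/119 ≈ 0.252.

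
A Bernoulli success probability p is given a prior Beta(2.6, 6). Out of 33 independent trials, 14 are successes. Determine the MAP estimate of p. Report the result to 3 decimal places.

Prior: Beta(2.6, 6).
Data: 14 successes in 33 trials. The binomial likelihood contributes p^14(1−p)^19, so the posterior is Beta(2.6+14, 6+19) = Beta(16.6, 25).
For Beta(a, b) with a, b > 1 the mode is (a−1)/(a+b−2) = 15.6/39.6 ≈ 0.394.

p̂_MAP = 0.394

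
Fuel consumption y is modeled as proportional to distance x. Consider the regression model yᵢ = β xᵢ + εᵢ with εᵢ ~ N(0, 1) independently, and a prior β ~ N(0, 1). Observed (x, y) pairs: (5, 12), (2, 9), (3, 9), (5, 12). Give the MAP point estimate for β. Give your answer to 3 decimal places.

log p(β | y) = −Σ(yᵢ − βxᵢ)²/(2·1) − β²/(2·1) + const.
Setting the derivative to zero: Σxᵢ(yᵢ − βxᵢ)/1 − β/1 = 0, so β = Σxᵢyᵢ / (Σxᵢ² + σ²/τ²).
Σxᵢyᵢ = 5·12 + 2·9 + 3·9 + 5·12 = 165; Σxᵢ² = 63; σ²/τ² = 1.
β̂_MAP = 165 / (63 + 1) = 165/64 ≈ 2.578.

β̂_MAP = 2.578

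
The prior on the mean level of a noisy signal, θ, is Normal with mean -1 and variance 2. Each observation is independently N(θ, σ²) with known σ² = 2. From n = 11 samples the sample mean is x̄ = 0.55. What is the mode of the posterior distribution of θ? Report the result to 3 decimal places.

θ̂_MAP = 0.421

n = 11, x̄ = 0.55.
For a Normal prior and Normal likelihood with known variance, the posterior is Normal; its mode equals its mean, the precision-weighted average.
Prior precision 1/σ₀² = 1/2 = 0.5; data precision n/σ² = 11/2 = 5.5.
θ̂ = (0.5·(-1) + 5.5·0.55) / (0.5 + 5.5) = 2.525/6 = 101/240 ≈ 0.421.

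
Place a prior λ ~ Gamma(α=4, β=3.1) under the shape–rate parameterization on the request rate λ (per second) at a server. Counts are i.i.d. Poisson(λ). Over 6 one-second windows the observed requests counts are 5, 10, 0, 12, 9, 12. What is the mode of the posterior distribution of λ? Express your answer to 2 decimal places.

Σxᵢ = 5+10+0+12+9+12 = 48, with n = 6.
Posterior ∝ λ^3e^(−3.1λ) · λ^48e^(−6λ) = λ^51e^(−9.1λ), i.e. Gamma(shape=52, rate=9.1).
The mode of a Gamma(a, b) with a ≥ 1 (shape–rate) is (a−1)/b = 51/9.1 ≈ 5.60.

λ̂_MAP = 5.60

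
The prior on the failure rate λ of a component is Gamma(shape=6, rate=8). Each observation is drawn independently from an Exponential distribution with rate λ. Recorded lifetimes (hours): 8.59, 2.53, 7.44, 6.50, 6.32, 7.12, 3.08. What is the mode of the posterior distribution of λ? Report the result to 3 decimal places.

λ̂_MAP = 0.242

The Exponential(rate=λ) likelihood is ∝ λ^n e^(−λΣtᵢ). Here n = 7 and Σtᵢ = 8.59 + 2.53 + 7.44 + 6.50 + 6.32 + 7.12 + 3.08 = 41.58.
Posterior ∝ λ^5e^(−8λ) · λ^7e^(−41.58λ) = λ^12e^(−49.58λ), i.e. Gamma(13, 49.58).
Mode = (a−1)/b = 12/49.58 ≈ 0.242.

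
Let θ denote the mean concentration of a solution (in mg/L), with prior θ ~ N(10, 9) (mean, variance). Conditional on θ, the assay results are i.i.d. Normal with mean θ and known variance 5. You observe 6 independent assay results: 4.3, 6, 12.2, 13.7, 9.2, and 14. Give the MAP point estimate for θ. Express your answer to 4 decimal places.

n = 6; x̄ = (4.3 + 6 + 12.2 + 13.7 + 9.2 + 14)/6 = 59.4/6 = 9.9.
For a Normal prior and Normal likelihood with known variance, the posterior is Normal; its mode equals its mean, the precision-weighted average.
Prior precision 1/σ₀² = 1/9; data precision n/σ² = 6/5 = 1.2.
θ̂ = ((1/9)·10 + 1.2·9.9) / (1/9 + 1.2) = (2923/225)/(59/45) = 2923/295 ≈ 9.9085.

θ̂_MAP = 9.9085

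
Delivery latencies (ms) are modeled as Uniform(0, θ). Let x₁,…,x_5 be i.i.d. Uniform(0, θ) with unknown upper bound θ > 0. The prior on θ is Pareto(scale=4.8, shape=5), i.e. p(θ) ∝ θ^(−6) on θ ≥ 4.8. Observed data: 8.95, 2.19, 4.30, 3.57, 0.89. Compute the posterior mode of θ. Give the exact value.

The Uniform(0, θ) likelihood is θ^(−n) for θ ≥ max(xᵢ), zero otherwise. Here max(xᵢ) = 8.95.
Posterior ∝ θ^(−6) · θ^(−5) = θ^(−11) on θ ≥ max(4.8, 8.95) = 8.95.
This density is strictly decreasing in θ, so the posterior mode lies at the lower boundary of the support.

θ̂_MAP = 8.95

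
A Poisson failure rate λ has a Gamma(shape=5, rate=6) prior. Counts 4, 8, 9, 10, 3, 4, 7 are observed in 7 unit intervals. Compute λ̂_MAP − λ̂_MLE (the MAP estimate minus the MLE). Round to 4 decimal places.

Σxᵢ = 45. Posterior is Gamma(50, 13); MAP = (50−1)/13 = 49/13 ≈ 3.76923.
MLE = x̄ = 45/7 ≈ 6.42857.
Difference = 49/13 − 45/7 = -242/91 ≈ -2.6593.

MAP − MLE = -2.6593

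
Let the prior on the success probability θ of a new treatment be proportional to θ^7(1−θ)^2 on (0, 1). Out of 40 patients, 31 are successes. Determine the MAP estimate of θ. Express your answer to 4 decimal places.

θ̂_MAP = 0.7755

The prior density ∝ θ^7(1−θ)^2 is the kernel of Beta(8, 3).
Data: 31 successes in 40 trials. The binomial likelihood contributes θ^31(1−θ)^9, so the posterior is Beta(8+31, 3+9) = Beta(39, 12).
For Beta(a, b) with a, b > 1 the mode is (a−1)/(a+b−2) = 38/49 ≈ 0.7755.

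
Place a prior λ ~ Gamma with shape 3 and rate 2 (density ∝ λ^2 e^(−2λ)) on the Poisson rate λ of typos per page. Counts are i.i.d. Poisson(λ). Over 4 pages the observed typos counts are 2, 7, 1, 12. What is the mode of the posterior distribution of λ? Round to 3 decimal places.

Σxᵢ = 2+7+1+12 = 22, with n = 4.
Posterior ∝ λ^2e^(−2λ) · λ^22e^(−4λ) = λ^24e^(−6λ), i.e. Gamma(shape=25, rate=6).
The mode of a Gamma(a, b) with a ≥ 1 (shape–rate) is (a−1)/b = 24/6 ≈ 4.000.

λ̂_MAP = 4.000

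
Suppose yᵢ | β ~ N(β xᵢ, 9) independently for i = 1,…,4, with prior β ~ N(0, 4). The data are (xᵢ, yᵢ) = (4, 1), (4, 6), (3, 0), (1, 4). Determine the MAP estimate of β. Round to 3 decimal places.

log p(β | y) = −Σ(yᵢ − βxᵢ)²/(2·9) − β²/(2·4) + const.
Setting the derivative to zero: Σxᵢ(yᵢ − βxᵢ)/9 − β/4 = 0, so β = Σxᵢyᵢ / (Σxᵢ² + σ²/τ²).
Σxᵢyᵢ = 4·1 + 4·6 + 3·0 + 1·4 = 32; Σxᵢ² = 42; σ²/τ² = 2.25.
β̂_MAP = 32 / (42 + 2.25) = 32/44.25 ≈ 0.723.

β̂_MAP = 0.723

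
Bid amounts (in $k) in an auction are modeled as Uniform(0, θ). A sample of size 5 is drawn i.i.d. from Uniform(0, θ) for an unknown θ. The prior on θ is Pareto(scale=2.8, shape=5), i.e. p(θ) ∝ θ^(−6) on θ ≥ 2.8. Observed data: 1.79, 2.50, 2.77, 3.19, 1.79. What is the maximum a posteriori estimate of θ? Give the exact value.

The Uniform(0, θ) likelihood is θ^(−n) for θ ≥ max(xᵢ), zero otherwise. Here max(xᵢ) = 3.19.
Posterior ∝ θ^(−6) · θ^(−5) = θ^(−11) on θ ≥ max(2.8, 3.19) = 3.19.
This density is strictly decreasing in θ, so the posterior mode lies at the lower boundary of the support.

θ̂_MAP = 3.19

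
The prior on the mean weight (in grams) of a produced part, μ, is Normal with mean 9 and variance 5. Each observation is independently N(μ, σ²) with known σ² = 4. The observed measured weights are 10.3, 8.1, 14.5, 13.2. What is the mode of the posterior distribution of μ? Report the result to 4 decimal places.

n = 4; x̄ = (10.3 + 8.1 + 14.5 + 13.2)/4 = 46.1/4 = 11.525.
For a Normal prior and Normal likelihood with known variance, the posterior is Normal; its mode equals its mean, the precision-weighted average.
Prior precision 1/σ₀² = 1/5 = 0.2; data precision n/σ² = 4/4 = 1.
μ̂ = (0.2·9 + 1·11.525) / (0.2 + 1) = 13.325/1.2 = 533/48 ≈ 11.1042.

μ̂_MAP = 11.1042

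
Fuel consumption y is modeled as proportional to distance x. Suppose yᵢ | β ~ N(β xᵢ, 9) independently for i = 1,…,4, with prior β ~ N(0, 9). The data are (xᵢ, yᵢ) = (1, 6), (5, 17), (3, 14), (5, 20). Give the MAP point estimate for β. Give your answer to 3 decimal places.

log p(β | y) = −Σ(yᵢ − βxᵢ)²/(2·9) − β²/(2·9) + const.
Setting the derivative to zero: Σxᵢ(yᵢ − βxᵢ)/9 − β/9 = 0, so β = Σxᵢyᵢ / (Σxᵢ² + σ²/τ²).
Σxᵢyᵢ = 1·6 + 5·17 + 3·14 + 5·20 = 233; Σxᵢ² = 60; σ²/τ² = 1.
β̂_MAP = 233 / (60 + 1) = 233/61 ≈ 3.820.

β̂_MAP = 3.820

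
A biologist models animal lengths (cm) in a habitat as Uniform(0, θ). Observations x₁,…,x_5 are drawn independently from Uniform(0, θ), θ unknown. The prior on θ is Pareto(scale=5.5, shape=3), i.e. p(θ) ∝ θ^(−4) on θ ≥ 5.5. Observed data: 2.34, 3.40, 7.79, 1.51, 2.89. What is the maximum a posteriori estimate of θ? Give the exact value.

θ̂_MAP = 7.79

The Uniform(0, θ) likelihood is θ^(−n) for θ ≥ max(xᵢ), zero otherwise. Here max(xᵢ) = 7.79.
Posterior ∝ θ^(−4) · θ^(−5) = θ^(−9) on θ ≥ max(5.5, 7.79) = 7.79.
This density is strictly decreasing in θ, so the posterior mode lies at the lower boundary of the support.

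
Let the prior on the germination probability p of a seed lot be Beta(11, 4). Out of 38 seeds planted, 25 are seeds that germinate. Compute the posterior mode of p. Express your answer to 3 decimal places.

p̂_MAP = 0.686

Prior: Beta(11, 4).
Data: 25 successes in 38 trials. The binomial likelihood contributes p^25(1−p)^13, so the posterior is Beta(11+25, 4+13) = Beta(36, 17).
For Beta(a, b) with a, b > 1 the mode is (a−1)/(a+b−2) = 35/51 ≈ 0.686.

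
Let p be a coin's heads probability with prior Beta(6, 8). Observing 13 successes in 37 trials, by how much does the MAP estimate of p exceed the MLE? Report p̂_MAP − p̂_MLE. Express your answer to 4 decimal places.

MAP − MLE = 0.0160

Posterior is Beta(19, 32); MAP = (19−1)/(51−2) = 18/49 ≈ 0.36735.
MLE ignores the prior: p̂_MLE = k/n = 13/37 ≈ 0.35135.
Difference = 18/49 − 13/37 = 29/1813 ≈ 0.0160.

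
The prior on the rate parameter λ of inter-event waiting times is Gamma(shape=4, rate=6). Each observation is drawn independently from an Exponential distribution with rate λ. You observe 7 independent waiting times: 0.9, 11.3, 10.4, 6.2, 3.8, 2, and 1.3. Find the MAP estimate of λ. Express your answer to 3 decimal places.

λ̂_MAP = 0.239

The Exponential(rate=λ) likelihood is ∝ λ^n e^(−λΣtᵢ). Here n = 7 and Σtᵢ = 0.9 + 11.3 + 10.4 + 6.2 + 3.8 + 2 + 1.3 = 35.9.
Posterior ∝ λ^3e^(−6λ) · λ^7e^(−35.9λ) = λ^10e^(−41.9λ), i.e. Gamma(11, 41.9).
Mode = (a−1)/b = 10/41.9 ≈ 0.239.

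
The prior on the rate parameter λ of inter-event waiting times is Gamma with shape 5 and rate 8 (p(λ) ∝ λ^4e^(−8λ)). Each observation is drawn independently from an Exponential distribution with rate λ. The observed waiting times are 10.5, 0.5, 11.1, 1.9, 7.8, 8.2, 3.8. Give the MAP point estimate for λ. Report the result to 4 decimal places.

The Exponential(rate=λ) likelihood is ∝ λ^n e^(−λΣtᵢ). Here n = 7 and Σtᵢ = 10.5 + 0.5 + 11.1 + 1.9 + 7.8 + 8.2 + 3.8 = 43.8.
Posterior ∝ λ^4e^(−8λ) · λ^7e^(−43.8λ) = λ^11e^(−51.8λ), i.e. Gamma(12, 51.8).
Mode = (a−1)/b = 11/51.8 ≈ 0.2124.

λ̂_MAP = 0.2124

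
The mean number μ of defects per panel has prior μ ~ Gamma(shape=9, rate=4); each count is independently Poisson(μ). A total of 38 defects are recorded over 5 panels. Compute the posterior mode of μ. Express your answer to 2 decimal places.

μ̂_MAP = 5.11

Σxᵢ = 38, n = 5.
Posterior ∝ μ^8e^(−4μ) · μ^38e^(−5μ) = μ^46e^(−9μ), i.e. Gamma(shape=47, rate=9).
The mode of a Gamma(a, b) with a ≥ 1 (shape–rate) is (a−1)/b = 46/9 ≈ 5.11.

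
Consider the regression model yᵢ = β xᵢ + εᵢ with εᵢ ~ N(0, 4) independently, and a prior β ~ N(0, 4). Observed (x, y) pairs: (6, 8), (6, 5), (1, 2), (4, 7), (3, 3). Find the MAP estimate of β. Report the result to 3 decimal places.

log p(β | y) = −Σ(yᵢ − βxᵢ)²/(2·4) − β²/(2·4) + const.
Setting the derivative to zero: Σxᵢ(yᵢ − βxᵢ)/4 − β/4 = 0, so β = Σxᵢyᵢ / (Σxᵢ² + σ²/τ²).
Σxᵢyᵢ = 6·8 + 6·5 + 1·2 + 4·7 + 3·3 = 117; Σxᵢ² = 98; σ²/τ² = 1.
β̂_MAP = 117 / (98 + 1) = 117/99 ≈ 1.182.

β̂_MAP = 1.182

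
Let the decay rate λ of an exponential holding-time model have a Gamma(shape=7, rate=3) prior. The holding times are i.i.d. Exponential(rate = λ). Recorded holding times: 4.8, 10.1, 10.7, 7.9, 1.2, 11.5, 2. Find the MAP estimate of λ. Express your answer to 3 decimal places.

The Exponential(rate=λ) likelihood is ∝ λ^n e^(−λΣtᵢ). Here n = 7 and Σtᵢ = 4.8 + 10.1 + 10.7 + 7.9 + 1.2 + 11.5 + 2 = 48.2.
Posterior ∝ λ^6e^(−3λ) · λ^7e^(−48.2λ) = λ^13e^(−51.2λ), i.e. Gamma(14, 51.2).
Mode = (a−1)/b = 13/51.2 ≈ 0.254.

λ̂_MAP = 0.254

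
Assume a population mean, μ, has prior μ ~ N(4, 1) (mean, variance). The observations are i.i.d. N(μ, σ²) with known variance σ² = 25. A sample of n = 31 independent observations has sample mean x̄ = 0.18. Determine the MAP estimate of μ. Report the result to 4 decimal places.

n = 31, x̄ = 0.18.
For a Normal prior and Normal likelihood with known variance, the posterior is Normal; its mode equals its mean, the precision-weighted average.
Prior precision 1/σ₀² = 1/1 = 1; data precision n/σ² = 31/25 = 1.24.
μ̂ = (1·4 + 1.24·0.18) / (1 + 1.24) = 4.2232/2.24 = 5279/2800 ≈ 1.8854.

μ̂_MAP = 1.8854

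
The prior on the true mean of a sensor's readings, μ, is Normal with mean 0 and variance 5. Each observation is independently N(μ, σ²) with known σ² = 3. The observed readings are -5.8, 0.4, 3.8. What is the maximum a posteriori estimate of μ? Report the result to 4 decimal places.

n = 3; x̄ = ((-5.8) + 0.4 + 3.8)/3 = -1.6/3 = -8/15 ≈ -0.5333.
For a Normal prior and Normal likelihood with known variance, the posterior is Normal; its mode equals its mean, the precision-weighted average.
Prior precision 1/σ₀² = 1/5 = 0.2; data precision n/σ² = 3/3 = 1.
μ̂ = (0.2·0 + 1·(-8/15)) / (0.2 + 1) = (-8/15)/1.2 = -4/9 ≈ -0.4444.

μ̂_MAP = -0.4444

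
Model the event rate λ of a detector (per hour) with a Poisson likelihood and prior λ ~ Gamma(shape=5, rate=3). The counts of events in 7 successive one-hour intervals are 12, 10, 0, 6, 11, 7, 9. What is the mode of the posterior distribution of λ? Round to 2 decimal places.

Σxᵢ = 12+10+0+6+11+7+9 = 55, with n = 7.
Posterior ∝ λ^4e^(−3λ) · λ^55e^(−7λ) = λ^59e^(−10λ), i.e. Gamma(shape=60, rate=10).
The mode of a Gamma(a, b) with a ≥ 1 (shape–rate) is (a−1)/b = 59/10 ≈ 5.90.

λ̂_MAP = 5.90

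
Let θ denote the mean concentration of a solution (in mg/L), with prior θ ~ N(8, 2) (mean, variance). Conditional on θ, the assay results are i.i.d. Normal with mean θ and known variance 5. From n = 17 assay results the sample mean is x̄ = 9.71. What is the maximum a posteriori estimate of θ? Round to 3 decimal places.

θ̂_MAP = 9.491

n = 17, x̄ = 9.71.
For a Normal prior and Normal likelihood with known variance, the posterior is Normal; its mode equals its mean, the precision-weighted average.
Prior precision 1/σ₀² = 1/2 = 0.5; data precision n/σ² = 17/5 = 3.4.
θ̂ = (0.5·8 + 3.4·9.71) / (0.5 + 3.4) = 37.014/3.9 = 6169/650 ≈ 9.491.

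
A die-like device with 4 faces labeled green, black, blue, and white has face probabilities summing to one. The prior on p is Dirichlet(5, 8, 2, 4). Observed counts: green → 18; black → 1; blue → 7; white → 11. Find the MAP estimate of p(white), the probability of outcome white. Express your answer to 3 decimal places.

The posterior is Dirichlet(αᵢ + nᵢ) = Dirichlet(23, 9, 9, 15).
For a Dirichlet(a₁,…,a_K) with all aᵢ > 1, the mode has j-th component (aⱼ − 1)/(Σaᵢ − K).
Here Σaᵢ = 56 and K = 4, so p(white) = (15 − 1)/(56 − 4) = 14/52 ≈ 0.269.

MAP estimate of p(white) = 0.269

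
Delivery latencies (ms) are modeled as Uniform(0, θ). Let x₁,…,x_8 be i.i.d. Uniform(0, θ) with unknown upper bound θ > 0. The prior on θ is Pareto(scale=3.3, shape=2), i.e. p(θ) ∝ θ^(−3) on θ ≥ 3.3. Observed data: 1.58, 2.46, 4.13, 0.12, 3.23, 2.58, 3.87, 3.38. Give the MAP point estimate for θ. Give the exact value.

θ̂_MAP = 4.13

The Uniform(0, θ) likelihood is θ^(−n) for θ ≥ max(xᵢ), zero otherwise. Here max(xᵢ) = 4.13.
Posterior ∝ θ^(−3) · θ^(−8) = θ^(−11) on θ ≥ max(3.3, 4.13) = 4.13.
This density is strictly decreasing in θ, so the posterior mode lies at the lower boundary of the support.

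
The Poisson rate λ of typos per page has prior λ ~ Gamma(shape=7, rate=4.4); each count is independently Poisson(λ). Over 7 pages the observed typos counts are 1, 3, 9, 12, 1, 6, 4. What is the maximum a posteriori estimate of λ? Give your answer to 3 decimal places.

Σxᵢ = 1+3+9+12+1+6+4 = 36, with n = 7.
Posterior ∝ λ^6e^(−4.4λ) · λ^36e^(−7λ) = λ^42e^(−11.4λ), i.e. Gamma(shape=43, rate=11.4).
The mode of a Gamma(a, b) with a ≥ 1 (shape–rate) is (a−1)/b = 42/11.4 ≈ 3.684.

λ̂_MAP = 3.684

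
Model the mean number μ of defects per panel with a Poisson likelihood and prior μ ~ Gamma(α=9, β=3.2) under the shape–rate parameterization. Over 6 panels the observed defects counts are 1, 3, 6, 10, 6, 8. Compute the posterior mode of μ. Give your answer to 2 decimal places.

μ̂_MAP = 4.57

Σxᵢ = 1+3+6+10+6+8 = 34, with n = 6.
Posterior ∝ μ^8e^(−3.2μ) · μ^34e^(−6μ) = μ^42e^(−9.2μ), i.e. Gamma(shape=43, rate=9.2).
The mode of a Gamma(a, b) with a ≥ 1 (shape–rate) is (a−1)/b = 42/9.2 ≈ 4.57.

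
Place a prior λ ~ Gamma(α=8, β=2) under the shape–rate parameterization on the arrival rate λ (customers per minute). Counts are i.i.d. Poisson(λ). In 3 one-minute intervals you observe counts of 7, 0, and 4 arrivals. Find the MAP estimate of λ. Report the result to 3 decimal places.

Σxᵢ = 7+0+4 = 11, with n = 3.
Posterior ∝ λ^7e^(−2λ) · λ^11e^(−3λ) = λ^18e^(−5λ), i.e. Gamma(shape=19, rate=5).
The mode of a Gamma(a, b) with a ≥ 1 (shape–rate) is (a−1)/b = 18/5 ≈ 3.600.

λ̂_MAP = 3.600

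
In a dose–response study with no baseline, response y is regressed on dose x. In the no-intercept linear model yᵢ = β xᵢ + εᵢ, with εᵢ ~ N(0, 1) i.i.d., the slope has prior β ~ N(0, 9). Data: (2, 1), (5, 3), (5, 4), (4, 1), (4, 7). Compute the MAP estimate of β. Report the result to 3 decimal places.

β̂_MAP = 0.801

log p(β | y) = −Σ(yᵢ − βxᵢ)²/(2·1) − β²/(2·9) + const.
Setting the derivative to zero: Σxᵢ(yᵢ − βxᵢ)/1 − β/9 = 0, so β = Σxᵢyᵢ / (Σxᵢ² + σ²/τ²).
Σxᵢyᵢ = 2·1 + 5·3 + 5·4 + 4·1 + 4·7 = 69; Σxᵢ² = 86; σ²/τ² = 1/9.
β̂_MAP = 69 / (86 + 1/9) = 69/(775/9) = 621/775 ≈ 0.801.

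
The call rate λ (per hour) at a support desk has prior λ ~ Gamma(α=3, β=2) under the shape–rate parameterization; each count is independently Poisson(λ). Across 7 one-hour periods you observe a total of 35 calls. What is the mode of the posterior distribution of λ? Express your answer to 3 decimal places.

λ̂_MAP = 4.111

Σxᵢ = 35, n = 7.
Posterior ∝ λ^2e^(−2λ) · λ^35e^(−7λ) = λ^37e^(−9λ), i.e. Gamma(shape=38, rate=9).
The mode of a Gamma(a, b) with a ≥ 1 (shape–rate) is (a−1)/b = 37/9 ≈ 4.111.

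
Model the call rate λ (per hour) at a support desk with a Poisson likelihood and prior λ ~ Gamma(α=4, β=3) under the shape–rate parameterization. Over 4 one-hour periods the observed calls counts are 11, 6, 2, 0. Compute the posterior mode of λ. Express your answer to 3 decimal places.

λ̂_MAP = 3.143

Σxᵢ = 11+6+2+0 = 19, with n = 4.
Posterior ∝ λ^3e^(−3λ) · λ^19e^(−4λ) = λ^22e^(−7λ), i.e. Gamma(shape=23, rate=7).
The mode of a Gamma(a, b) with a ≥ 1 (shape–rate) is (a−1)/b = 22/7 ≈ 3.143.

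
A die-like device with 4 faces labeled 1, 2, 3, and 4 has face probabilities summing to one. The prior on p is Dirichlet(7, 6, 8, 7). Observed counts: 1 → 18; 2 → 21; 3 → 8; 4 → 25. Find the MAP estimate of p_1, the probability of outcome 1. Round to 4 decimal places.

MAP estimate: 0.2500

The posterior is Dirichlet(αᵢ + nᵢ) = Dirichlet(25, 27, 16, 32).
For a Dirichlet(a₁,…,a_K) with all aᵢ > 1, the mode has j-th component (aⱼ − 1)/(Σaᵢ − K).
Here Σaᵢ = 100 and K = 4, so p_1 = (25 − 1)/(100 − 4) = 24/96 ≈ 0.2500.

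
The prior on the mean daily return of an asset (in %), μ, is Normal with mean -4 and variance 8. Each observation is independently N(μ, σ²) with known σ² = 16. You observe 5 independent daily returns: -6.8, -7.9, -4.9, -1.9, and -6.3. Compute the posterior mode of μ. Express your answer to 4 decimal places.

n = 5; x̄ = ((-6.8) + (-7.9) + (-4.9) + (-1.9) + (-6.3))/5 = -27.8/5 = -5.56.
For a Normal prior and Normal likelihood with known variance, the posterior is Normal; its mode equals its mean, the precision-weighted average.
Prior precision 1/σ₀² = 1/8 = 0.125; data precision n/σ² = 5/16 = 0.3125.
μ̂ = (0.125·(-4) + 0.3125·(-5.56)) / (0.125 + 0.3125) = (-2.2375)/0.4375 = -179/35 ≈ -5.1143.

μ̂_MAP = -5.1143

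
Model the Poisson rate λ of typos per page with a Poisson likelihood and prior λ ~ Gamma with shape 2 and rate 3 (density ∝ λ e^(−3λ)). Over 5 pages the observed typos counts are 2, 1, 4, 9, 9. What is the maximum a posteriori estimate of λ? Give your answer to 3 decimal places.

λ̂_MAP = 3.250

Σxᵢ = 2+1+4+9+9 = 25, with n = 5.
Posterior ∝ λe^(−3λ) · λ^25e^(−5λ) = λ^26e^(−8λ), i.e. Gamma(shape=27, rate=8).
The mode of a Gamma(a, b) with a ≥ 1 (shape–rate) is (a−1)/b = 26/8 ≈ 3.250.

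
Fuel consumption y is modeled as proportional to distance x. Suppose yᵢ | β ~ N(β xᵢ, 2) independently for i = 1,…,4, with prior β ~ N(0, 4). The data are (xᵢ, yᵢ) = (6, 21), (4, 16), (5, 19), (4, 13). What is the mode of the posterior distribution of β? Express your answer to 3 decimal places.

β̂_MAP = 3.604

log p(β | y) = −Σ(yᵢ − βxᵢ)²/(2·2) − β²/(2·4) + const.
Setting the derivative to zero: Σxᵢ(yᵢ − βxᵢ)/2 − β/4 = 0, so β = Σxᵢyᵢ / (Σxᵢ² + σ²/τ²).
Σxᵢyᵢ = 6·21 + 4·16 + 5·19 + 4·13 = 337; Σxᵢ² = 93; σ²/τ² = 0.5.
β̂_MAP = 337 / (93 + 0.5) = 337/93.5 ≈ 3.604.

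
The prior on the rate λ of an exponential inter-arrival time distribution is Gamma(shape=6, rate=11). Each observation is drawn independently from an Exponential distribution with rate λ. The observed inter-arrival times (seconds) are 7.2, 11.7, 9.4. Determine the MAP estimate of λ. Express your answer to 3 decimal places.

λ̂_MAP = 0.204

The Exponential(rate=λ) likelihood is ∝ λ^n e^(−λΣtᵢ). Here n = 3 and Σtᵢ = 7.2 + 11.7 + 9.4 = 28.3.
Posterior ∝ λ^5e^(−11λ) · λ^3e^(−28.3λ) = λ^8e^(−39.3λ), i.e. Gamma(9, 39.3).
Mode = (a−1)/b = 8/39.3 ≈ 0.204.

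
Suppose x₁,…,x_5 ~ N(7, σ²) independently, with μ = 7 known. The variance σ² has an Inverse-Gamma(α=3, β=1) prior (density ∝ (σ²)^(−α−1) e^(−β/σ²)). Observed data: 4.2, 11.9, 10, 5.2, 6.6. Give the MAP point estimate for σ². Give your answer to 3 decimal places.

σ̂²_MAP = 3.558

Sum of squared deviations about the known mean: SS = (4.2−7)² + (11.9−7)² + (10−7)² + (5.2−7)² + (6.6−7)² = 44.25.
The Normal likelihood contributes (σ²)^(−n/2) exp(−SS/(2σ²)), so the posterior is Inverse-Gamma(α + n/2, β + SS/2) = Inverse-Gamma(5.5, 23.125).
The mode of Inverse-Gamma(a, b) is b/(a+1) = 23.125/6.5 ≈ 3.558.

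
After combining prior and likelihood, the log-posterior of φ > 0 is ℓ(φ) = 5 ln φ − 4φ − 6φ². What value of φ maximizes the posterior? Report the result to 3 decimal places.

φ̂_MAP = 0.500

ℓ'(φ) = 5/φ − 4 − 12φ. Setting this to zero and multiplying by φ: 12φ² + 4φ − 5 = 0.
φ = (−4 + √(4² + 4·12·5)) / (2·12) = (−4 + √256) / 24 = (−4 + 16)/24 = 1/2.
ℓ''(φ) = −5/φ² − 12 < 0, confirming a maximum.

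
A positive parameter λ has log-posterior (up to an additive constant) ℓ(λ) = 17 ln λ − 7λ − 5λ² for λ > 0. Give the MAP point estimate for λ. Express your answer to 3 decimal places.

ℓ'(λ) = 17/λ − 7 − 10λ. Setting this to zero and multiplying by λ: 10λ² + 7λ − 17 = 0.
λ = (−7 + √(7² + 4·10·17)) / (2·10) = (−7 + √729) / 20 = (−7 + 27)/20 = 1.
ℓ''(λ) = −17/λ² − 10 < 0, confirming a maximum.

λ̂_MAP = 1.000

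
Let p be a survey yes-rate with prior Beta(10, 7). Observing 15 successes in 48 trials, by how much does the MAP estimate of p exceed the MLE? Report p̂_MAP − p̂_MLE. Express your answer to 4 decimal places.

Posterior is Beta(25, 40); MAP = (25−1)/(65−2) = 24/63 ≈ 0.38095.
MLE ignores the prior: p̂_MLE = k/n = 15/48 ≈ 0.31250.
Difference = 24/63 − 15/48 = 23/336 ≈ 0.0685.

MAP − MLE = 0.0685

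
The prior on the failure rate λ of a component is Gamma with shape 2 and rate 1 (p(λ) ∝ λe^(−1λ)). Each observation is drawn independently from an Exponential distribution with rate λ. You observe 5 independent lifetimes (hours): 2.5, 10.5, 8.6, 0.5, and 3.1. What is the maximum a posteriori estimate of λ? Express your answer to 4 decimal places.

The Exponential(rate=λ) likelihood is ∝ λ^n e^(−λΣtᵢ). Here n = 5 and Σtᵢ = 2.5 + 10.5 + 8.6 + 0.5 + 3.1 = 25.2.
Posterior ∝ λe^(−1λ) · λ^5e^(−25.2λ) = λ^6e^(−26.2λ), i.e. Gamma(7, 26.2).
Mode = (a−1)/b = 6/26.2 ≈ 0.2290.

λ̂_MAP = 0.2290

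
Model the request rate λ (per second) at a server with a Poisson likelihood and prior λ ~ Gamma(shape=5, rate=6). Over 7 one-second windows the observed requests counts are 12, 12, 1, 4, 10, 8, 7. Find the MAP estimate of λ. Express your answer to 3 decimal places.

Σxᵢ = 12+12+1+4+10+8+7 = 54, with n = 7.
Posterior ∝ λ^4e^(−6λ) · λ^54e^(−7λ) = λ^58e^(−13λ), i.e. Gamma(shape=59, rate=13).
The mode of a Gamma(a, b) with a ≥ 1 (shape–rate) is (a−1)/b = 58/13 ≈ 4.462.

λ̂_MAP = 4.462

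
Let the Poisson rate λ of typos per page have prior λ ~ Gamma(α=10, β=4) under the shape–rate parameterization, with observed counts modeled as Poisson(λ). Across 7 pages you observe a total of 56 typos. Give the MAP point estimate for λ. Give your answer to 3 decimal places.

Σxᵢ = 56, n = 7.
Posterior ∝ λ^9e^(−4λ) · λ^56e^(−7λ) = λ^65e^(−11λ), i.e. Gamma(shape=66, rate=11).
The mode of a Gamma(a, b) with a ≥ 1 (shape–rate) is (a−1)/b = 65/11 ≈ 5.909.

λ̂_MAP = 5.909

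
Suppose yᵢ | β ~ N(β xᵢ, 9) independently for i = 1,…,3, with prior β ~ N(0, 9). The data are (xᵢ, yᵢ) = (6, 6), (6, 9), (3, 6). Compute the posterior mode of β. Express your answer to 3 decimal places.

β̂_MAP = 1.317

log p(β | y) = −Σ(yᵢ − βxᵢ)²/(2·9) − β²/(2·9) + const.
Setting the derivative to zero: Σxᵢ(yᵢ − βxᵢ)/9 − β/9 = 0, so β = Σxᵢyᵢ / (Σxᵢ² + σ²/τ²).
Σxᵢyᵢ = 6·6 + 6·9 + 3·6 = 108; Σxᵢ² = 81; σ²/τ² = 1.
β̂_MAP = 108 / (81 + 1) = 108/82 ≈ 1.317.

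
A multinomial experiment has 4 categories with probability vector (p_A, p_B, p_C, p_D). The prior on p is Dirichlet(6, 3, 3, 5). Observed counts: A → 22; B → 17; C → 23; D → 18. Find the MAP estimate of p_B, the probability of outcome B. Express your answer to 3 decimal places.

MAP estimate of p_B = 0.204

The posterior is Dirichlet(αᵢ + nᵢ) = Dirichlet(28, 20, 26, 23).
For a Dirichlet(a₁,…,a_K) with all aᵢ > 1, the mode has j-th component (aⱼ − 1)/(Σaᵢ − K).
Here Σaᵢ = 97 and K = 4, so p_B = (20 − 1)/(97 − 4) = 19/93 ≈ 0.204.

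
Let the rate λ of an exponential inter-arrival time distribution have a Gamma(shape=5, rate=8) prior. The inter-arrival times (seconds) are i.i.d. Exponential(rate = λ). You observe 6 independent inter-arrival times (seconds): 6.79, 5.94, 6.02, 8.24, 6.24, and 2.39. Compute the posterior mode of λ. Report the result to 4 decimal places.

The Exponential(rate=λ) likelihood is ∝ λ^n e^(−λΣtᵢ). Here n = 6 and Σtᵢ = 6.79 + 5.94 + 6.02 + 8.24 + 6.24 + 2.39 = 35.62.
Posterior ∝ λ^4e^(−8λ) · λ^6e^(−35.62λ) = λ^10e^(−43.62λ), i.e. Gamma(11, 43.62).
Mode = (a−1)/b = 10/43.62 ≈ 0.2293.

λ̂_MAP = 0.2293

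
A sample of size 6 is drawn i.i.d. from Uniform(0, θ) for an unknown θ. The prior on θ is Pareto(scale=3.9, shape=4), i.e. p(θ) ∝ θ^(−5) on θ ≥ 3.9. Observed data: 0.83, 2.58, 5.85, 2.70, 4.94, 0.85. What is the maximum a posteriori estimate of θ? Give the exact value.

θ̂_MAP = 5.85

The Uniform(0, θ) likelihood is θ^(−n) for θ ≥ max(xᵢ), zero otherwise. Here max(xᵢ) = 5.85.
Posterior ∝ θ^(−5) · θ^(−6) = θ^(−11) on θ ≥ max(3.9, 5.85) = 5.85.
This density is strictly decreasing in θ, so the posterior mode lies at the lower boundary of the support.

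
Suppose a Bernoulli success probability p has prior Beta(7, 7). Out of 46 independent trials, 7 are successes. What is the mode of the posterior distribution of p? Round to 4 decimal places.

p̂_MAP = 0.2241

Prior: Beta(7, 7).
Data: 7 successes in 46 trials. The binomial likelihood contributes p^7(1−p)^39, so the posterior is Beta(7+7, 7+39) = Beta(14, 46).
For Beta(a, b) with a, b > 1 the mode is (a−1)/(a+b−2) = 13/58 ≈ 0.2241.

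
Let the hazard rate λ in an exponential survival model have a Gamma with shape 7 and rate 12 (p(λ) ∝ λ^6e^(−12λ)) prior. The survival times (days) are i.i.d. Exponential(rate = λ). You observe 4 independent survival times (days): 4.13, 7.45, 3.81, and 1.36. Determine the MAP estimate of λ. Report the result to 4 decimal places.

λ̂_MAP = 0.3478

The Exponential(rate=λ) likelihood is ∝ λ^n e^(−λΣtᵢ). Here n = 4 and Σtᵢ = 4.13 + 7.45 + 3.81 + 1.36 = 16.75.
Posterior ∝ λ^6e^(−12λ) · λ^4e^(−16.75λ) = λ^10e^(−28.75λ), i.e. Gamma(11, 28.75).
Mode = (a−1)/b = 10/28.75 ≈ 0.3478.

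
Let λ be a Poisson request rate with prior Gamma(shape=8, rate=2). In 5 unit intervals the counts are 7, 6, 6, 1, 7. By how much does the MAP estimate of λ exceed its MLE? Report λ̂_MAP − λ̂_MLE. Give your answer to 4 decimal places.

Σxᵢ = 27. Posterior is Gamma(35, 7); MAP = (35−1)/7 = 34/7 ≈ 4.85714.
MLE = x̄ = 27/5 ≈ 5.40000.
Difference = 34/7 − 27/5 = -19/35 ≈ -0.5429.

MAP − MLE = -0.5429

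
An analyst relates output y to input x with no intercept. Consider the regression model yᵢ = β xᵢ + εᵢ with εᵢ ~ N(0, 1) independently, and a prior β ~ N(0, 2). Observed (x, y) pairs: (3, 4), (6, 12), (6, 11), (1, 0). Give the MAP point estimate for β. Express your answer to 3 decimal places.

log p(β | y) = −Σ(yᵢ − βxᵢ)²/(2·1) − β²/(2·2) + const.
Setting the derivative to zero: Σxᵢ(yᵢ − βxᵢ)/1 − β/2 = 0, so β = Σxᵢyᵢ / (Σxᵢ² + σ²/τ²).
Σxᵢyᵢ = 3·4 + 6·12 + 6·11 + 1·0 = 150; Σxᵢ² = 82; σ²/τ² = 0.5.
β̂_MAP = 150 / (82 + 0.5) = 150/82.5 ≈ 1.818.

β̂_MAP = 1.818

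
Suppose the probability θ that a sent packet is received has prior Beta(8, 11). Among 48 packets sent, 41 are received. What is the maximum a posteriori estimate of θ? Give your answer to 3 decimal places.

θ̂_MAP = 0.738

Prior: Beta(8, 11).
Data: 41 successes in 48 trials. The binomial likelihood contributes θ^41(1−θ)^7, so the posterior is Beta(8+41, 11+7) = Beta(49, 18).
For Beta(a, b) with a, b > 1 the mode is (a−1)/(a+b−2) = 48/65 ≈ 0.738.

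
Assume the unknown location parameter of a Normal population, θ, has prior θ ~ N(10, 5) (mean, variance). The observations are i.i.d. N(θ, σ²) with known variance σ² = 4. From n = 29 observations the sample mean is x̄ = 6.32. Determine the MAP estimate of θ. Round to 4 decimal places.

n = 29, x̄ = 6.32.
For a Normal prior and Normal likelihood with known variance, the posterior is Normal; its mode equals its mean, the precision-weighted average.
Prior precision 1/σ₀² = 1/5 = 0.2; data precision n/σ² = 29/4 = 7.25.
θ̂ = (0.2·10 + 7.25·6.32) / (0.2 + 7.25) = 47.82/7.45 = 4782/745 ≈ 6.4188.

θ̂_MAP = 6.4188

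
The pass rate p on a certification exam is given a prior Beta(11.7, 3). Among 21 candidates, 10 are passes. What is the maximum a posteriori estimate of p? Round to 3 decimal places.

Prior: Beta(11.7, 3).
Data: 10 successes in 21 trials. The binomial likelihood contributes p^10(1−p)^11, so the posterior is Beta(11.7+10, 3+11) = Beta(21.7, 14).
For Beta(a, b) with a, b > 1 the mode is (a−1)/(a+b−2) = 20.7/33.7 ≈ 0.614.

p̂_MAP = 0.614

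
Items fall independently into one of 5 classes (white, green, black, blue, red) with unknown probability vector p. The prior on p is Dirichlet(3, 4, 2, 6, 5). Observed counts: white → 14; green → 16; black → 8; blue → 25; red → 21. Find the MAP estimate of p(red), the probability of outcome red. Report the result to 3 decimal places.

MAP estimate of p(red) = 0.253

The posterior is Dirichlet(αᵢ + nᵢ) = Dirichlet(17, 20, 10, 31, 26).
For a Dirichlet(a₁,…,a_K) with all aᵢ > 1, the mode has j-th component (aⱼ − 1)/(Σaᵢ − K).
Here Σaᵢ = 104 and K = 5, so p(red) = (26 − 1)/(104 − 5) = 25/99 ≈ 0.253.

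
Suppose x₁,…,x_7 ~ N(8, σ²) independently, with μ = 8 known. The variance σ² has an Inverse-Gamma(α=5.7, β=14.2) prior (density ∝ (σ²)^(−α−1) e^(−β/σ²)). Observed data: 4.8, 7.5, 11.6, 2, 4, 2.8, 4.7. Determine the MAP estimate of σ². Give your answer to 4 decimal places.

σ̂²_MAP = 6.9500

Sum of squared deviations about the known mean: SS = (4.8−8)² + (7.5−8)² + (11.6−8)² + (2−8)² + (4−8)² + (2.8−8)² + (4.7−8)² = 113.38.
The Normal likelihood contributes (σ²)^(−n/2) exp(−SS/(2σ²)), so the posterior is Inverse-Gamma(α + n/2, β + SS/2) = Inverse-Gamma(9.2, 70.89).
The mode of Inverse-Gamma(a, b) is b/(a+1) = 70.89/10.2 ≈ 6.9500.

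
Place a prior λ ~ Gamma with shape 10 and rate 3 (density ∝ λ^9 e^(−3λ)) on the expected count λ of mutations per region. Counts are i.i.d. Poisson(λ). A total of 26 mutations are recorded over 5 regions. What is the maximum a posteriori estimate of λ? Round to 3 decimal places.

Σxᵢ = 26, n = 5.
Posterior ∝ λ^9e^(−3λ) · λ^26e^(−5λ) = λ^35e^(−8λ), i.e. Gamma(shape=36, rate=8).
The mode of a Gamma(a, b) with a ≥ 1 (shape–rate) is (a−1)/b = 35/8 ≈ 4.375.

λ̂_MAP = 4.375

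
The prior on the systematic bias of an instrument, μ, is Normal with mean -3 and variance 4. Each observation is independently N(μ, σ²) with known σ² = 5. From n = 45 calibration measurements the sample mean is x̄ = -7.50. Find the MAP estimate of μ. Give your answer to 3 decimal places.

μ̂_MAP = -7.378

n = 45, x̄ = -7.50.
For a Normal prior and Normal likelihood with known variance, the posterior is Normal; its mode equals its mean, the precision-weighted average.
Prior precision 1/σ₀² = 1/4 = 0.25; data precision n/σ² = 45/5 = 9.
μ̂ = (0.25·(-3) + 9·(-7.5)) / (0.25 + 9) = (-68.25)/9.25 = -273/37 ≈ -7.378.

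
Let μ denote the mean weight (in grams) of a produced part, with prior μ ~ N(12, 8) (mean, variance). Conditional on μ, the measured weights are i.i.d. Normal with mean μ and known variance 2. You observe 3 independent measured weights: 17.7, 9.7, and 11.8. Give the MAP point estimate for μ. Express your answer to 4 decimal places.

n = 3; x̄ = (17.7 + 9.7 + 11.8)/3 = 39.2/3 = 196/15 ≈ 13.0667.
For a Normal prior and Normal likelihood with known variance, the posterior is Normal; its mode equals its mean, the precision-weighted average.
Prior precision 1/σ₀² = 1/8 = 0.125; data precision n/σ² = 3/2 = 1.5.
μ̂ = (0.125·12 + 1.5·(196/15)) / (0.125 + 1.5) = 21.1/1.625 = 844/65 ≈ 12.9846.

μ̂_MAP = 12.9846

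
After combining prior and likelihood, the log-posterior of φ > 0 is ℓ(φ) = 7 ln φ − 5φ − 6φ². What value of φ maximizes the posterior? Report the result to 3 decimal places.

φ̂_MAP = 0.583

ℓ'(φ) = 7/φ − 5 − 12φ. Setting this to zero and multiplying by φ: 12φ² + 5φ − 7 = 0.
φ = (−5 + √(5² + 4·12·7)) / (2·12) = (−5 + √361) / 24 = (−5 + 19)/24 = 7/12.
ℓ''(φ) = −7/φ² − 12 < 0, confirming a maximum.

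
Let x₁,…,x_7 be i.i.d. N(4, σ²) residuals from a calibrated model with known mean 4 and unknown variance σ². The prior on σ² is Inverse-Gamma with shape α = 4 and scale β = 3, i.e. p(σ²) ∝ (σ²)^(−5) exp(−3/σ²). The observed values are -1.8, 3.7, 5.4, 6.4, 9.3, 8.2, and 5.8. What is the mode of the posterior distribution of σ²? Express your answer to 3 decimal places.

σ̂²_MAP = 5.672

Sum of squared deviations about the known mean: SS = (-1.8−4)² + (3.7−4)² + (5.4−4)² + (6.4−4)² + (9.3−4)² + (8.2−4)² + (5.8−4)² = 90.42.
The Normal likelihood contributes (σ²)^(−n/2) exp(−SS/(2σ²)), so the posterior is Inverse-Gamma(α + n/2, β + SS/2) = Inverse-Gamma(7.5, 48.21).
The mode of Inverse-Gamma(a, b) is b/(a+1) = 48.21/8.5 ≈ 5.672.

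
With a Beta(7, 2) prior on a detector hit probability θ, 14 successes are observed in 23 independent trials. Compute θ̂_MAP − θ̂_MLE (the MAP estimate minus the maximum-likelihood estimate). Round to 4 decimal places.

Posterior is Beta(21, 11); MAP = (21−1)/(32−2) = 20/30 ≈ 0.66667.
MLE ignores the prior: θ̂_MLE = k/n = 14/23 ≈ 0.60870.
Difference = 20/30 − 14/23 = 4/69 ≈ 0.0580.

MAP − MLE = 0.0580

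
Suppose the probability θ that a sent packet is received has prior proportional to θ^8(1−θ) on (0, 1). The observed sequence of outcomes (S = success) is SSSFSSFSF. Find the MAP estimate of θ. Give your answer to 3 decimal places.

θ̂_MAP = 0.778

The prior density ∝ θ^8(1−θ)^1 is the kernel of Beta(9, 2).
Data: 6 successes in 9 trials (from the sequence). The binomial likelihood contributes θ^6(1−θ)^3, so the posterior is Beta(9+6, 2+3) = Beta(15, 5).
For Beta(a, b) with a, b > 1 the mode is (a−1)/(a+b−2) = 14/18 ≈ 0.778.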